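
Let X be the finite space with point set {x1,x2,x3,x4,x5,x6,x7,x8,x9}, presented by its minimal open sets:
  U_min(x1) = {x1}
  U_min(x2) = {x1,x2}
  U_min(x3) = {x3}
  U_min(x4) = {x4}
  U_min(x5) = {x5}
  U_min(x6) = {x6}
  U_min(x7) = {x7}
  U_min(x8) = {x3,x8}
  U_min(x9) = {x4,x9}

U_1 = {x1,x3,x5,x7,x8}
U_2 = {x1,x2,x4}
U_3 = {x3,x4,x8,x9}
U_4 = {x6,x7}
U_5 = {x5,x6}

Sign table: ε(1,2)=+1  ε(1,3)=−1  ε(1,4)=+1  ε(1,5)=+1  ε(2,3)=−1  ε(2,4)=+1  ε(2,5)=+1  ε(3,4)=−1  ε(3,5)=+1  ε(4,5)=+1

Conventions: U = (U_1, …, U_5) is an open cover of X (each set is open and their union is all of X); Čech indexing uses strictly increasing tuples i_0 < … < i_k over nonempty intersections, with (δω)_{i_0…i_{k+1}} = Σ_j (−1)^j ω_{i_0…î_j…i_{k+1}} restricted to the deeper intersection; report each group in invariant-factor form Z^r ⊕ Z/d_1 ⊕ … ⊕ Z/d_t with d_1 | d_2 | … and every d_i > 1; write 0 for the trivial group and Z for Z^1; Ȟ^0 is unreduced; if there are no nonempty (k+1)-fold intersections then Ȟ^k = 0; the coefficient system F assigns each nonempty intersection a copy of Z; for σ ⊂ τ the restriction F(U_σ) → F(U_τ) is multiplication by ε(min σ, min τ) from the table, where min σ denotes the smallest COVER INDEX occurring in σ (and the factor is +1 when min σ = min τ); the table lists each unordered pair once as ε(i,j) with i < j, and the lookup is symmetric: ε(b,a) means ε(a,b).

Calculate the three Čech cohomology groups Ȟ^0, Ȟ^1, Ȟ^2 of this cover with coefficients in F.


Ȟ^0 = Z, Ȟ^1 = Z^2 and Ȟ^2 = 0

nonempty intersections:
  U12={x1} U13={x3,x8} U14={x7} U15={x5} U23={x4} U45={x6}
C dims 5,6; δ0: rk 4, SNF 1^4
Ȟ^0: (5−4)−0=1 ⇒ Z
Ȟ^1: (6−0)−4=2 ⇒ Z^2
Ȟ^2: (0−0)−0=0 ⇒ 0


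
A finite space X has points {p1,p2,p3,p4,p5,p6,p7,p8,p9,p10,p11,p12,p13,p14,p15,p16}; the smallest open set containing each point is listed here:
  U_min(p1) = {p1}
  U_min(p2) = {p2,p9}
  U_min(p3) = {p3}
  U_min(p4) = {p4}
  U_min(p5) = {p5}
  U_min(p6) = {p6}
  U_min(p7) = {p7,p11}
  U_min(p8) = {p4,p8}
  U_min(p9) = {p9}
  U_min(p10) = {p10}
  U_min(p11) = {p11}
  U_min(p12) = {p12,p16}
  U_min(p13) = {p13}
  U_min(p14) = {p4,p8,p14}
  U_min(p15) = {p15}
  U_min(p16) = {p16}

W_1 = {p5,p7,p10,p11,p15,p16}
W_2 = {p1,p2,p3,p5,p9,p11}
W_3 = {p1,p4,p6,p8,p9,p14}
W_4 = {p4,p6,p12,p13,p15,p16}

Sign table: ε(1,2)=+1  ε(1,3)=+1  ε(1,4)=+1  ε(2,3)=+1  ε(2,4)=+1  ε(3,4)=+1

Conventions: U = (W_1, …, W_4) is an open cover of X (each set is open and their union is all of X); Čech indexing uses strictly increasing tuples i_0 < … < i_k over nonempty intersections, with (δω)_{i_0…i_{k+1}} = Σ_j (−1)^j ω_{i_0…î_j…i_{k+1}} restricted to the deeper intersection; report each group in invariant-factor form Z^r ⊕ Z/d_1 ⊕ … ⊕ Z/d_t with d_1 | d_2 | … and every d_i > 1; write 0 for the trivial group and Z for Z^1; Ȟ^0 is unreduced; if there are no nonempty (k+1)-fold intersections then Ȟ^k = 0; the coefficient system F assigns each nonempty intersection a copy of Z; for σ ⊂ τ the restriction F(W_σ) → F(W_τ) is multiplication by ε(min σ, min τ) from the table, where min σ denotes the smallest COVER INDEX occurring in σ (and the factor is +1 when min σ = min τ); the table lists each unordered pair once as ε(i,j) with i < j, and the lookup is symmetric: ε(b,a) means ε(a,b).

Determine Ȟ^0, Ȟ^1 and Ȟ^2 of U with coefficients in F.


Ȟ^0 ≅ Z; Ȟ^1 ≅ Z; Ȟ^2 ≅ 0

nonempty intersections:
  W12={p5,p11} W14={p15,p16} W23={p1,p9} W34={p4,p6}
C dims 4,4; δ0: rk 3, SNF 1^3
Ȟ^0: (4−3)−0=1 ⇒ Z
Ȟ^1: (4−0)−3=1 ⇒ Z
Ȟ^2: (0−0)−0=0 ⇒ 0


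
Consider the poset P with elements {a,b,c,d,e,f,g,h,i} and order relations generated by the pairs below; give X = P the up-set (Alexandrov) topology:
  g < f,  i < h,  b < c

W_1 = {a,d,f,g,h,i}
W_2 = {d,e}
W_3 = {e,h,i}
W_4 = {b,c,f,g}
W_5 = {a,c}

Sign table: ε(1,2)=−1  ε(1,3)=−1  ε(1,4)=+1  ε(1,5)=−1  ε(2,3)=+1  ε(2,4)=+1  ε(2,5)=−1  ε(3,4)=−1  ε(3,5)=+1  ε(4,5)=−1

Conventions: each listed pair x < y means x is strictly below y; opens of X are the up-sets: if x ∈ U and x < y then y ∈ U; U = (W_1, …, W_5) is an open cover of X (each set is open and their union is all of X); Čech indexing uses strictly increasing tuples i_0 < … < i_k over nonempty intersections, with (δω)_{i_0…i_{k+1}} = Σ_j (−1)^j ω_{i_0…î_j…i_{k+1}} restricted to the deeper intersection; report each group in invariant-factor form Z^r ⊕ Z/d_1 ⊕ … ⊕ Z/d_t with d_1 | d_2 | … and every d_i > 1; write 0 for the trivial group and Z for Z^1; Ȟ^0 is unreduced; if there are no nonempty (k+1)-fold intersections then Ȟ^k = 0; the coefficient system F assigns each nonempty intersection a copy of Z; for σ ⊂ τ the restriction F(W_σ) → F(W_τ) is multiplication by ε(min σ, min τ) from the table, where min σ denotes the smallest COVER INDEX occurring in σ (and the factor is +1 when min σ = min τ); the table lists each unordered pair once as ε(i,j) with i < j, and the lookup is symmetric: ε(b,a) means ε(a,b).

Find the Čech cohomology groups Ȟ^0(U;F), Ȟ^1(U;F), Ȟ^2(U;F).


nerve simplices:
  W12={d} W13={h,i} W14={f,g} W15={a} W23={e} W45={c}
C dims 5,6; δ0: rk 4, SNF 1^4
degree 0: 5−4−0 = 1 → Ȟ^0 ≅ Z
degree 1: 6−0−4 = 2 → Ȟ^1 ≅ Z^2
degree 2: 0−0−0 = 0 → Ȟ^2 ≅ 0

Ȟ^0 = Z, Ȟ^1 = Z^2, Ȟ^2 = 0


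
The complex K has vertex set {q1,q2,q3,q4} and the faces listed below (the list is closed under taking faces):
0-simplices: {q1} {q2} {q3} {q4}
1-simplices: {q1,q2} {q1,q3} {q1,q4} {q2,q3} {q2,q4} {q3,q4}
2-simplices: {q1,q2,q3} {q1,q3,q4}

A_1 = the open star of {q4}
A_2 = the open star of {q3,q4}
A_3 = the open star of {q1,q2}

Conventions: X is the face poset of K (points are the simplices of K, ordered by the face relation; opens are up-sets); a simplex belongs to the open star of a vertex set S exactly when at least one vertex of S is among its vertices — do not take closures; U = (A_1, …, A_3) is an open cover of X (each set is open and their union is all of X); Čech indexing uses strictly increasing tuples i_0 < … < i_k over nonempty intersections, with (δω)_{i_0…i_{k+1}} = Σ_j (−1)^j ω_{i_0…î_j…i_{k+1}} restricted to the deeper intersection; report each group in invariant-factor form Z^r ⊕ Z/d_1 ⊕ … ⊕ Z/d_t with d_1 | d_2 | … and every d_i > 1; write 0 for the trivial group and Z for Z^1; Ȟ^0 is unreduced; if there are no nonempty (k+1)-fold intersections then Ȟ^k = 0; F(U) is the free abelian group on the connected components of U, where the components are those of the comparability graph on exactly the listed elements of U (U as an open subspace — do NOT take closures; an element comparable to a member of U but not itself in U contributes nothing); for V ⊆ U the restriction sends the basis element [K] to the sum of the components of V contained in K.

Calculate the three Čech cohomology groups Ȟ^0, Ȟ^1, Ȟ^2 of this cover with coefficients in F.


nerve of the cover:
  A1={{q4},{q1,q4},{q2,q4},{q3,q4},{q1,q3,q4}} A2={{q3},{q4},{q1,q3},{q1,q4},{q2,q3},{q2,q4},{q3,q4},{q1,q2,q3},{q1,q3,q4}} A3={{q1},{q2},{q1,q2},{q1,q3},{q1,q4},{q2,q3},{q2,q4},{q1,q2,q3},{q1,q3,q4}}
  A12={{q4},{q1,q4},{q2,q4},{q3,q4},{q1,q3,q4}} A13={{q1,q4},{q2,q4},{q1,q3,q4}} A23={{q1,q3},{q1,q4},{q2,q3},{q2,q4},{q1,q2,q3},{q1,q3,q4}}
  A123={{q1,q4},{q2,q4},{q1,q3,q4}}
components per intersection:
  A1: {{q4},{q1,q4},{q2,q4},{q3,q4},{q1,q3,q4}}
  A2: {{q3},{q4},{q1,q3},{q1,q4},{q2,q3},{q2,q4},{q3,q4},{q1,q2,q3},{q1,q3,q4}}
  A3: {{q1},{q2},{q1,q2},{q1,q3},{q1,q4},{q2,q3},{q2,q4},{q1,q2,q3},{q1,q3,q4}}
  A12: {{q4},{q1,q4},{q2,q4},{q3,q4},{q1,q3,q4}}
  A13: {{q1,q4},{q1,q3,q4}} {{q2,q4}}
  A23: {{q1,q3},{q1,q4},{q2,q3},{q1,q2,q3},{q1,q3,q4}} {{q2,q4}}
  A123: {{q1,q4},{q1,q3,q4}} {{q2,q4}}
C dims 3,5,2; δ0: rk 2, SNF 1^2; δ1: rk 2, SNF 1^2
Ȟ^0 = (3 − 2) − 0 = 1, so Ȟ^0 ≅ Z
Ȟ^1 = (5 − 2) − 2 = 1, so Ȟ^1 ≅ Z
Ȟ^2 = (2 − 0) − 2 = 0, so Ȟ^2 ≅ 0

Ȟ^0 ≅ Z; Ȟ^1 ≅ Z; Ȟ^2 ≅ 0


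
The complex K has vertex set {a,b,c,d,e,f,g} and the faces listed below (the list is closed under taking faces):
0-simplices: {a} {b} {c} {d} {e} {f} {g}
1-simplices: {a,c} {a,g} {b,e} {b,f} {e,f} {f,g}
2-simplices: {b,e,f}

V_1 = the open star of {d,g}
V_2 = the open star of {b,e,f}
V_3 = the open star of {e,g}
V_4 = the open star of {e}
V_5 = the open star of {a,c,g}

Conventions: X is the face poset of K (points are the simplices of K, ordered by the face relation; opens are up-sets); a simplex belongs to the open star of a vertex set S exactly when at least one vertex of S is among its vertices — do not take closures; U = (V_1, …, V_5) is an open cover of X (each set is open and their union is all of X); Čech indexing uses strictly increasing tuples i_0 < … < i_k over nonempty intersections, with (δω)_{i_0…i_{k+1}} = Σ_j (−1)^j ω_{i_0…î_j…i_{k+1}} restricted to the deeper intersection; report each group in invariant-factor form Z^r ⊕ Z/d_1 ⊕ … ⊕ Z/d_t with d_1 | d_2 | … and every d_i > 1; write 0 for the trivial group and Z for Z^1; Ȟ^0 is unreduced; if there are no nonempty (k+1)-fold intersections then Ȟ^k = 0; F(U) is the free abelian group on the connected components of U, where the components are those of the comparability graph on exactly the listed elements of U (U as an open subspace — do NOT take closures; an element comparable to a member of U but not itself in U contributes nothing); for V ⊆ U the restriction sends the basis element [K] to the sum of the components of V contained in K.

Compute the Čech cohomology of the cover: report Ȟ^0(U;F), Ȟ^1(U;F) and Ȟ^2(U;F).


Ȟ^0 = Z^2,  Ȟ^1 = 0,  Ȟ^2 = 0

nonempty overlaps:
  V1={{d},{g},{a,g},{f,g}} V2={{b},{e},{f},{b,e},{b,f},{e,f},{f,g},{b,e,f}} V3={{e},{g},{a,g},{b,e},{e,f},{f,g},{b,e,f}} V4={{e},{b,e},{e,f},{b,e,f}} V5={{a},{c},{g},{a,c},{a,g},{f,g}}
  V12={{f,g}} V13={{g},{a,g},{f,g}} V15={{g},{a,g},{f,g}} V23={{e},{b,e},{e,f},{f,g},{b,e,f}} V24={{e},{b,e},{e,f},{b,e,f}} V25={{f,g}} V34={{e},{b,e},{e,f},{b,e,f}} V35={{g},{a,g},{f,g}}
  V123={{f,g}} V125={{f,g}} V135={{g},{a,g},{f,g}} V234={{e},{b,e},{e,f},{b,e,f}} V235={{f,g}}
  V1235={{f,g}}
components per intersection:
  V1: {{d}} {{g},{a,g},{f,g}}
  V2: {{b},{e},{f},{b,e},{b,f},{e,f},{f,g},{b,e,f}}
  V3: {{e},{b,e},{e,f},{b,e,f}} {{g},{a,g},{f,g}}
  V4: {{e},{b,e},{e,f},{b,e,f}}
  V5: {{a},{c},{g},{a,c},{a,g},{f,g}}
  V12: {{f,g}}
  V13: {{g},{a,g},{f,g}}
  V15: {{g},{a,g},{f,g}}
  V23: {{e},{b,e},{e,f},{b,e,f}} {{f,g}}
  V24: {{e},{b,e},{e,f},{b,e,f}}
  V25: {{f,g}}
  V34: {{e},{b,e},{e,f},{b,e,f}}
  V35: {{g},{a,g},{f,g}}
  V123: {{f,g}}
  V125: {{f,g}}
  V135: {{g},{a,g},{f,g}}
  V234: {{e},{b,e},{e,f},{b,e,f}}
  V235: {{f,g}}
  V1235: {{f,g}}
C dims 7,9,5,1; δ0: rk 5, SNF 1^5; δ1: rk 4, SNF 1^4; δ2: rk 1, SNF 1^1
degree 0: 7−5−0 = 2 → Ȟ^0 ≅ Z^2
degree 1: 9−4−5 = 0 → Ȟ^1 ≅ 0
degree 2: 5−1−4 = 0 → Ȟ^2 ≅ 0


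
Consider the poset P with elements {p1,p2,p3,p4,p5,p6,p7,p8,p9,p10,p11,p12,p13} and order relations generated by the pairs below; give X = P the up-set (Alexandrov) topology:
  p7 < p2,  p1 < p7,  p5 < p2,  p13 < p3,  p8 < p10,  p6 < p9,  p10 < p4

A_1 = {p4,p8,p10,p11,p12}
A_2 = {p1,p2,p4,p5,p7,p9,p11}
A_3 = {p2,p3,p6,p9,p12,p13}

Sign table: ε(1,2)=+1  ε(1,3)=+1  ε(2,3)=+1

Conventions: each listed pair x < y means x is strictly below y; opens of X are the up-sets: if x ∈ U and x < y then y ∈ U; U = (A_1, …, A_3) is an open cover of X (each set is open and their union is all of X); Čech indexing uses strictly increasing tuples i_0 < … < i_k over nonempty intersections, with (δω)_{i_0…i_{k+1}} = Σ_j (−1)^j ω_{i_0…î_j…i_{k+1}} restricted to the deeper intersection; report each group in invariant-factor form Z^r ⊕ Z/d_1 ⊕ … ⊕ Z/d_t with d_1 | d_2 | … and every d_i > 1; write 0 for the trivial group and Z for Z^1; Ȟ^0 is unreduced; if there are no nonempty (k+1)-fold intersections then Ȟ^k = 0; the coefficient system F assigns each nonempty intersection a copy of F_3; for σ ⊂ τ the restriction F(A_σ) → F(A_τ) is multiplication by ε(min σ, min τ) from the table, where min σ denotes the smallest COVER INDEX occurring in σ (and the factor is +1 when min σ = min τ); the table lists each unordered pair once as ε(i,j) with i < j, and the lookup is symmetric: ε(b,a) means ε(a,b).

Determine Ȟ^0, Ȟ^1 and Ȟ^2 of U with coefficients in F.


Ȟ^0(U;F) ≅ Z/3, Ȟ^1(U;F) ≅ Z/3 and Ȟ^2(U;F) ≅ 0

nerve simplices:
  A12={p4,p11} A13={p12} A23={p2,p9}
C dims 3,3; δ0: rk_F3 2
degree 0: 3−2−0 = 1 → Ȟ^0 ≅ Z/3
degree 1: 3−0−2 = 1 → Ȟ^1 ≅ Z/3
degree 2: 0−0−0 = 0 → Ȟ^2 ≅ 0


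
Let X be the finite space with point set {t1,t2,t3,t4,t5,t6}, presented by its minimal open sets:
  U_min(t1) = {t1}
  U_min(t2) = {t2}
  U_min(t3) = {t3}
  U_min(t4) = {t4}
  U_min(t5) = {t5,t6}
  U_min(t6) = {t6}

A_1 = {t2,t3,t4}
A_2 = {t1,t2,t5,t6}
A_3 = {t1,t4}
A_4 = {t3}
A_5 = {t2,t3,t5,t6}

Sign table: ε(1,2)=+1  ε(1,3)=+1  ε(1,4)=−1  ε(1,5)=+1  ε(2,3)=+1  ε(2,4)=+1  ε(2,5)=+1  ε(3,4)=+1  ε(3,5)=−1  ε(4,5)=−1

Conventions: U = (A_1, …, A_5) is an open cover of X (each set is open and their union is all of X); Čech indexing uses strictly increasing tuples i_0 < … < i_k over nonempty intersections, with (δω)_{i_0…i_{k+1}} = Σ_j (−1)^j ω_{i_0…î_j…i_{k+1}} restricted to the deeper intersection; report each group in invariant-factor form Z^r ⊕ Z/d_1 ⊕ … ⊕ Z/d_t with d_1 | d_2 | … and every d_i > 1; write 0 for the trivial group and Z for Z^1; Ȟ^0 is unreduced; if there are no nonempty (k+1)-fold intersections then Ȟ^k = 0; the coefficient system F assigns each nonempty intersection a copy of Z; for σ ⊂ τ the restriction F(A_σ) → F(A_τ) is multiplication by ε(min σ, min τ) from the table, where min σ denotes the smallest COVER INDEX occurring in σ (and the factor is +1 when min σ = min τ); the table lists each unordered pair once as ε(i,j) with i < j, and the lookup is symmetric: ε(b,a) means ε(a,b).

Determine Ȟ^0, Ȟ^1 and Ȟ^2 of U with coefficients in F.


Ȟ^0(U;F) ≅ Z, Ȟ^1(U;F) ≅ Z, Ȟ^2(U;F) ≅ 0

nonempty intersections:
  A12={t2} A13={t4} A14={t3} A15={t2,t3} A23={t1} A25={t2,t5,t6} A45={t3}
  A125={t2} A145={t3}
C dims 5,7,2; δ0: rk 4, SNF 1^4; δ1: rk 2, SNF 1^2
Ȟ^0: (5−4)−0=1 ⇒ Z
Ȟ^1: (7−2)−4=1 ⇒ Z
Ȟ^2: (2−0)−2=0 ⇒ 0


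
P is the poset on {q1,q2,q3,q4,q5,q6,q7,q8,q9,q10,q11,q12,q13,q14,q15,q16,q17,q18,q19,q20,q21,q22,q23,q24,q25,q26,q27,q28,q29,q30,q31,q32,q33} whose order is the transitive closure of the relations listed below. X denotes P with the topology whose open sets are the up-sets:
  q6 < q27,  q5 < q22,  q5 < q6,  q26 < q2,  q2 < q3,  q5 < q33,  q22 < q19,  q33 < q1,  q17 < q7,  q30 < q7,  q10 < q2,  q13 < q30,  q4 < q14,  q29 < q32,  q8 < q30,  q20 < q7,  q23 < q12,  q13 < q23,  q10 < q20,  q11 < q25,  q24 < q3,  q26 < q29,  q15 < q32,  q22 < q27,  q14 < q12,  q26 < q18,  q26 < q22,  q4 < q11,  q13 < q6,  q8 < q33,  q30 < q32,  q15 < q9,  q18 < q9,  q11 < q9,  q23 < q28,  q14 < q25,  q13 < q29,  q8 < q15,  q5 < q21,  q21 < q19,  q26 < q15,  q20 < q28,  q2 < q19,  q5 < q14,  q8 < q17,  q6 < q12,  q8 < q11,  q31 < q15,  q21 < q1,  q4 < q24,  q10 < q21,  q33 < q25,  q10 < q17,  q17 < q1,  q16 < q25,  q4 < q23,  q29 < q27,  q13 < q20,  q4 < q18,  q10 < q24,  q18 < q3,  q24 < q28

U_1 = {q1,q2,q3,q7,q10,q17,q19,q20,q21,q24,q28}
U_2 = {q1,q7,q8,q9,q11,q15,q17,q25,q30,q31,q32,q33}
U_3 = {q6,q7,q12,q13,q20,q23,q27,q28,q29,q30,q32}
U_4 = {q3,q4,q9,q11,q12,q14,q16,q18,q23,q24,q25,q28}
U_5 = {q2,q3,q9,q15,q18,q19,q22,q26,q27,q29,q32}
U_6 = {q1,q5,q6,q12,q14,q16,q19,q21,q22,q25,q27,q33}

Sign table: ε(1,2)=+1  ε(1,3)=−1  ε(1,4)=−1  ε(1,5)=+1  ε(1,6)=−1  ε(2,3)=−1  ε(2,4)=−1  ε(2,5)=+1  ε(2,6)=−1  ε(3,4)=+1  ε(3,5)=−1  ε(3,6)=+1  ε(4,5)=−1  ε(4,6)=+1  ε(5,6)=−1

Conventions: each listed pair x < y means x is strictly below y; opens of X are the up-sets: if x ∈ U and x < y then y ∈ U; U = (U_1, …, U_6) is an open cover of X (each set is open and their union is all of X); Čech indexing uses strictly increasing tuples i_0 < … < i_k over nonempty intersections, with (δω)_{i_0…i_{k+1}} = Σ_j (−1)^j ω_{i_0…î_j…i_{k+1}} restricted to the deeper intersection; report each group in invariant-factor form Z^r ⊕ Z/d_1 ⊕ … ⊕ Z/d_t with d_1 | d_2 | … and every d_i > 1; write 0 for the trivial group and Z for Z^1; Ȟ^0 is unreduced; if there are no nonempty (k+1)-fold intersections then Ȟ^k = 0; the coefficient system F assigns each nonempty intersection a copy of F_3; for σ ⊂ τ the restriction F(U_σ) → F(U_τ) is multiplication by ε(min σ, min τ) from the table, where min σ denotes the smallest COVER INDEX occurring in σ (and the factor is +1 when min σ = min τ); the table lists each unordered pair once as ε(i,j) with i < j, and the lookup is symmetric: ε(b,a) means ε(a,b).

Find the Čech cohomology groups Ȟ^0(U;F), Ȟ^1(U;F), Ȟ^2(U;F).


Ȟ^0 = Z/3; Ȟ^1 = 0; Ȟ^2 = 0

cover nerve:
  U12={q1,q7,q17} U13={q7,q20,q28} U14={q3,q24,q28} U15={q2,q3,q19} U16={q1,q19,q21} U23={q7,q30,q32} U24={q9,q11,q25} U25={q9,q15,q32} U26={q1,q25,q33} U34={q12,q23,q28} U35={q27,q29,q32} U36={q6,q12,q27} U45={q3,q9,q18} U46={q12,q14,q16,q25} U56={q19,q22,q27}
  U123={q7} U126={q1} U134={q28} U145={q3} U156={q19} U235={q32} U245={q9} U246={q25} U346={q12} U356={q27}
C dims 6,15,10; δ0: rk_F3 5; δ1: rk_F3 10
Ȟ^0: (6−5)−0=1 ⇒ Z/3
Ȟ^1: (15−10)−5=0 ⇒ 0
Ȟ^2: (10−0)−10=0 ⇒ 0


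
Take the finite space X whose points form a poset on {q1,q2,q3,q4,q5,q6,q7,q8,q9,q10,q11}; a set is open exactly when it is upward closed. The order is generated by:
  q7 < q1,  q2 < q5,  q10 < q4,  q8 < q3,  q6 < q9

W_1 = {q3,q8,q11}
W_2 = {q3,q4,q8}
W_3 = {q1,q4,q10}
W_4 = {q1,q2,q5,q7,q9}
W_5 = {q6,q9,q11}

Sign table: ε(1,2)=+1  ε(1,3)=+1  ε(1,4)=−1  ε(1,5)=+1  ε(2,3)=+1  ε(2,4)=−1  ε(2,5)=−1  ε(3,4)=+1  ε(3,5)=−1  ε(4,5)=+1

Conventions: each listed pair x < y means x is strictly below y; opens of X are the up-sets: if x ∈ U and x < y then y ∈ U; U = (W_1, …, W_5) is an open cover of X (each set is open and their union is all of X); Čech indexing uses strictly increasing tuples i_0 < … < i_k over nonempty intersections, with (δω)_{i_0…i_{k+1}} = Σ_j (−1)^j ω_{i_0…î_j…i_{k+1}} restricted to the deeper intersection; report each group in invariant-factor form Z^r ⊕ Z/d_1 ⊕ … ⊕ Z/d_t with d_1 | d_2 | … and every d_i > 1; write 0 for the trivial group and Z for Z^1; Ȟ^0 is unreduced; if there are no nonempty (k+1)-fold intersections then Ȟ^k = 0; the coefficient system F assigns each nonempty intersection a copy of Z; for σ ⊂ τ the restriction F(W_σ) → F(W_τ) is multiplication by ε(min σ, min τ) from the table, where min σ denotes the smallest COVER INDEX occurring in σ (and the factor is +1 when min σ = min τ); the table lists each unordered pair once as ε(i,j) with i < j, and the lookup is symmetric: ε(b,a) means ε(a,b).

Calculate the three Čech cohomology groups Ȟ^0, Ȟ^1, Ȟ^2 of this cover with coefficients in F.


Ȟ^0(U;F) ≅ Z, Ȟ^1(U;F) ≅ Z, Ȟ^2(U;F) ≅ 0

nerve of the cover:
  W12={q3,q8} W15={q11} W23={q4} W34={q1} W45={q9}
C dims 5,5; δ0: rk 4, SNF 1^4
Ȟ^0 = (5 − 4) − 0 = 1, so Ȟ^0 ≅ Z
Ȟ^1 = (5 − 0) − 4 = 1, so Ȟ^1 ≅ Z
Ȟ^2 = (0 − 0) − 0 = 0, so Ȟ^2 ≅ 0


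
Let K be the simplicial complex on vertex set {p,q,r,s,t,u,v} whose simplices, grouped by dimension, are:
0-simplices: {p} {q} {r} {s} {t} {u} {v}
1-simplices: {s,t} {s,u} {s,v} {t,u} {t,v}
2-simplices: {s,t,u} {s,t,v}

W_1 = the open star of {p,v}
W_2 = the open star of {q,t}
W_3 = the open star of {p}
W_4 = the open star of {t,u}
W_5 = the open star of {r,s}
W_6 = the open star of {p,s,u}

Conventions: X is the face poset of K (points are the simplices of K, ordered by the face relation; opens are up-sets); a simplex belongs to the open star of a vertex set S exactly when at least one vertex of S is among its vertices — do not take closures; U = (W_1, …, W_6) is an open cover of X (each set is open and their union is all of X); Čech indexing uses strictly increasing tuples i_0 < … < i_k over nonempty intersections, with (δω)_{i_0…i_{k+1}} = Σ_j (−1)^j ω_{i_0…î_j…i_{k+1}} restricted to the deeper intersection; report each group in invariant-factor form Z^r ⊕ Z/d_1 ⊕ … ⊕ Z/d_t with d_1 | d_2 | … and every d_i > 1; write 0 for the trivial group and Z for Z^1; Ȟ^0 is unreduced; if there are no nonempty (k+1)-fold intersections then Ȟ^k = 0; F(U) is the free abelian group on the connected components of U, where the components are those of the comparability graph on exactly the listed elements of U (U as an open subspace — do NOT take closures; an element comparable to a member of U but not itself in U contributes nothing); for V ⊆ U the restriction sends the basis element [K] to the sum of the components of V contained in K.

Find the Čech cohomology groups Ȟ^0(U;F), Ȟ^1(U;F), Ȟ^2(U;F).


nerve of the cover:
  W1={{p},{v},{s,v},{t,v},{s,t,v}} W2={{q},{t},{s,t},{t,u},{t,v},{s,t,u},{s,t,v}} W3={{p}} W4={{t},{u},{s,t},{s,u},{t,u},{t,v},{s,t,u},{s,t,v}} W5={{r},{s},{s,t},{s,u},{s,v},{s,t,u},{s,t,v}} W6={{p},{s},{u},{s,t},{s,u},{s,v},{t,u},{s,t,u},{s,t,v}}
  W12={{t,v},{s,t,v}} W13={{p}} W14={{t,v},{s,t,v}} W15={{s,v},{s,t,v}} W16={{p},{s,v},{s,t,v}} W24={{t},{s,t},{t,u},{t,v},{s,t,u},{s,t,v}} W25={{s,t},{s,t,u},{s,t,v}} W26={{s,t},{t,u},{s,t,u},{s,t,v}} W36={{p}} W45={{s,t},{s,u},{s,t,u},{s,t,v}} W46={{u},{s,t},{s,u},{t,u},{s,t,u},{s,t,v}} W56={{s},{s,t},{s,u},{s,v},{s,t,u},{s,t,v}}
  W124={{t,v},{s,t,v}} W125={{s,t,v}} W126={{s,t,v}} W136={{p}} W145={{s,t,v}} W146={{s,t,v}} W156={{s,v},{s,t,v}} W245={{s,t},{s,t,u},{s,t,v}} W246={{s,t},{t,u},{s,t,u},{s,t,v}} W256={{s,t},{s,t,u},{s,t,v}} W456={{s,t},{s,u},{s,t,u},{s,t,v}}
  W1245={{s,t,v}} W1246={{s,t,v}} W1256={{s,t,v}} W1456={{s,t,v}} W2456={{s,t},{s,t,u},{s,t,v}}
  W12456={{s,t,v}}
components per intersection:
  W1: {{p}} {{v},{s,v},{t,v},{s,t,v}}
  W2: {{q}} {{t},{s,t},{t,u},{t,v},{s,t,u},{s,t,v}}
  W3: {{p}}
  W4: {{t},{u},{s,t},{s,u},{t,u},{t,v},{s,t,u},{s,t,v}}
  W5: {{r}} {{s},{s,t},{s,u},{s,v},{s,t,u},{s,t,v}}
  W6: {{p}} {{s},{u},{s,t},{s,u},{s,v},{t,u},{s,t,u},{s,t,v}}
  W12: {{t,v},{s,t,v}}
  W13: {{p}}
  W14: {{t,v},{s,t,v}}
  W15: {{s,v},{s,t,v}}
  W16: {{p}} {{s,v},{s,t,v}}
  W24: {{t},{s,t},{t,u},{t,v},{s,t,u},{s,t,v}}
  W25: {{s,t},{s,t,u},{s,t,v}}
  W26: {{s,t},{t,u},{s,t,u},{s,t,v}}
  W36: {{p}}
  W45: {{s,t},{s,u},{s,t,u},{s,t,v}}
  W46: {{u},{s,t},{s,u},{t,u},{s,t,u},{s,t,v}}
  W56: {{s},{s,t},{s,u},{s,v},{s,t,u},{s,t,v}}
  W124: {{t,v},{s,t,v}}
  W125: {{s,t,v}}
  W126: {{s,t,v}}
  W136: {{p}}
  W145: {{s,t,v}}
  W146: {{s,t,v}}
  W156: {{s,v},{s,t,v}}
  W245: {{s,t},{s,t,u},{s,t,v}}
  W246: {{s,t},{t,u},{s,t,u},{s,t,v}}
  W256: {{s,t},{s,t,u},{s,t,v}}
  W456: {{s,t},{s,u},{s,t,u},{s,t,v}}
  W1245: {{s,t,v}}
  W1246: {{s,t,v}}
  W1256: {{s,t,v}}
  W1456: {{s,t,v}}
  W2456: {{s,t},{s,t,u},{s,t,v}}
  W12456: {{s,t,v}}
C dims 10,13,11,5; δ0: rk 6, SNF 1^6; δ1: rk 7, SNF 1^7; δ2: rk 4, SNF 1^4
Ȟ^0 = (10 − 6) − 0 = 4, so Ȟ^0 ≅ Z^4
Ȟ^1 = (13 − 7) − 6 = 0, so Ȟ^1 ≅ 0
Ȟ^2 = (11 − 4) − 7 = 0, so Ȟ^2 ≅ 0

Ȟ^0 = Z^4, Ȟ^1 = 0 and Ȟ^2 = 0


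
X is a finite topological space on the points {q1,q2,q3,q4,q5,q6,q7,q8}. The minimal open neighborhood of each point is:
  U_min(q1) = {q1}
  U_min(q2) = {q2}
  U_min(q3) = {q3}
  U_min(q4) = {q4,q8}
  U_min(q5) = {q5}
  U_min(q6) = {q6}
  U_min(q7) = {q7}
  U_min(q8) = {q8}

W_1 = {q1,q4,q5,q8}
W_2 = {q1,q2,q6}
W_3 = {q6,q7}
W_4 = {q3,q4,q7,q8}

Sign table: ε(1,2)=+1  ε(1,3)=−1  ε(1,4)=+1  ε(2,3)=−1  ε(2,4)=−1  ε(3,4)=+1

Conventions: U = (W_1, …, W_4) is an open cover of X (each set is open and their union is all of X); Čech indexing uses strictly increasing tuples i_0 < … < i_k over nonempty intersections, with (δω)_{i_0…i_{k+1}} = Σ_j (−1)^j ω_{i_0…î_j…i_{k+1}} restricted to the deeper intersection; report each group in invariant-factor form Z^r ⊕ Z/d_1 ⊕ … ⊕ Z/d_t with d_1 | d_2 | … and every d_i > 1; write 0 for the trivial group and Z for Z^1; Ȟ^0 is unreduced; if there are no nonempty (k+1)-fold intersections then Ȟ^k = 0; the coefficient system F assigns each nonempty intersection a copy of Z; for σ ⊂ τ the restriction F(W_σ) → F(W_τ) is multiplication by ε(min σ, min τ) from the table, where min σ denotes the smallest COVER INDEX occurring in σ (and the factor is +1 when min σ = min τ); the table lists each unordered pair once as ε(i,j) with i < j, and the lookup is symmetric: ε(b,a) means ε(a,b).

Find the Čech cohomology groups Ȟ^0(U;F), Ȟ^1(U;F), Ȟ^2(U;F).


nerve simplices:
  W12={q1} W14={q4,q8} W23={q6} W34={q7}
C dims 4,4; δ0: rk 4, SNF 1^3·2
degree 0: 4−4−0 = 0 → Ȟ^0 ≅ 0
degree 1: 4−0−4 = 0 plus torsion [2] → Ȟ^1 ≅ Z/2
degree 2: 0−0−0 = 0 → Ȟ^2 ≅ 0

Ȟ^0(U;F) ≅ 0; Ȟ^1(U;F) ≅ Z/2; Ȟ^2(U;F) ≅ 0


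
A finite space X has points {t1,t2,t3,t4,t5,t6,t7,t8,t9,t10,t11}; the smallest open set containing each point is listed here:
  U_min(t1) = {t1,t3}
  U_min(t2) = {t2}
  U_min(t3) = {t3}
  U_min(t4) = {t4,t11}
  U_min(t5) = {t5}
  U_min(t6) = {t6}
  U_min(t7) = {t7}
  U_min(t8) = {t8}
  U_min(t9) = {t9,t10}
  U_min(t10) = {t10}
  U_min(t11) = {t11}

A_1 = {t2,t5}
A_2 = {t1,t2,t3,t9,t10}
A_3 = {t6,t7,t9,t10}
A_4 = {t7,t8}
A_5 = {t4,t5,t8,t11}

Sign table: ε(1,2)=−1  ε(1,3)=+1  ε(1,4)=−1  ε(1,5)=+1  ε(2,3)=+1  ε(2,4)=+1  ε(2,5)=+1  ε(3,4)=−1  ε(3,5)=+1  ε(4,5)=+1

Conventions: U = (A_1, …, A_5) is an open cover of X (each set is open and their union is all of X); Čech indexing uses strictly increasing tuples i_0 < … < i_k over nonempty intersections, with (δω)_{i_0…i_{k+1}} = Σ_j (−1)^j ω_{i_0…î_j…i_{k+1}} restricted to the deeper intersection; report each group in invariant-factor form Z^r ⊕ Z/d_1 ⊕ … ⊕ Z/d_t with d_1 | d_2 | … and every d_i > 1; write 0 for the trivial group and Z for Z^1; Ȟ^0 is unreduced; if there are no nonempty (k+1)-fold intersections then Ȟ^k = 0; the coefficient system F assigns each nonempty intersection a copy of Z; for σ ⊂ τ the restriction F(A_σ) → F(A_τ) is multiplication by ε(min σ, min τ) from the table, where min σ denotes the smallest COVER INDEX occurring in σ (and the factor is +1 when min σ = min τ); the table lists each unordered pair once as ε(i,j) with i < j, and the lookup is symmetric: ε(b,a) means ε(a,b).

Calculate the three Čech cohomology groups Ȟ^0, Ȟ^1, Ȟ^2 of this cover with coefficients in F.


cover nerve:
  A12={t2} A15={t5} A23={t9,t10} A34={t7} A45={t8}
C dims 5,5; δ0: rk 4, SNF 1^4
Ȟ^0: (5−4)−0=1 ⇒ Z
Ȟ^1: (5−0)−4=1 ⇒ Z
Ȟ^2: (0−0)−0=0 ⇒ 0

Ȟ^0 = Z,  Ȟ^1 = Z,  Ȟ^2 = 0


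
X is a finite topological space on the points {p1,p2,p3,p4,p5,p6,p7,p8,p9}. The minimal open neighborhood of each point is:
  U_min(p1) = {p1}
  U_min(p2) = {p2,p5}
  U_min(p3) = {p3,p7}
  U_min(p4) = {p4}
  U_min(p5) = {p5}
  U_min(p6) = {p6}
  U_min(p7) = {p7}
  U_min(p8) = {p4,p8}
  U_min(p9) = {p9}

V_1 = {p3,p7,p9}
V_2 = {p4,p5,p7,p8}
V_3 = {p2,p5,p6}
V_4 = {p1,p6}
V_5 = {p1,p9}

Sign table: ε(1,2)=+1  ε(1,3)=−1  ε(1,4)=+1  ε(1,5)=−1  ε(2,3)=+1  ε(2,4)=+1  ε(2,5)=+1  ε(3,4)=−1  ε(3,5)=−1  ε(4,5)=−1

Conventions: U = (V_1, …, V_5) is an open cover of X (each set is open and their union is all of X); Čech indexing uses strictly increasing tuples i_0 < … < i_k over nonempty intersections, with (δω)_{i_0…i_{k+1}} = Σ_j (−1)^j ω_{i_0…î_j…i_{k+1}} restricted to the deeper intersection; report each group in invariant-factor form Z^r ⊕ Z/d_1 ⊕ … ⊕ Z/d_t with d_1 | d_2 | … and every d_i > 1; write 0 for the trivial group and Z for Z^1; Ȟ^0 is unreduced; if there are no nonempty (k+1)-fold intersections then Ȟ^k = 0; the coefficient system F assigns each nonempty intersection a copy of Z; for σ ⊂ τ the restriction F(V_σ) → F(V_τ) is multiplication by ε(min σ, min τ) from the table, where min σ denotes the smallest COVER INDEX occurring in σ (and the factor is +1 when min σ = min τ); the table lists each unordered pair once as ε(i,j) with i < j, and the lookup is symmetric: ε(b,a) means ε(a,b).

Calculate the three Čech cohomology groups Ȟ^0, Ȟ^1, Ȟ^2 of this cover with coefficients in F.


Ȟ^0 = 0, Ȟ^1 = Z/2, Ȟ^2 = 0

nerve simplices:
  V12={p7} V15={p9} V23={p5} V34={p6} V45={p1}
C dims 5,5; δ0: rk 5, SNF 1^4·2
degree 0: 5−5−0 = 0 → Ȟ^0 ≅ 0
degree 1: 5−0−5 = 0 plus torsion [2] → Ȟ^1 ≅ Z/2
degree 2: 0−0−0 = 0 → Ȟ^2 ≅ 0


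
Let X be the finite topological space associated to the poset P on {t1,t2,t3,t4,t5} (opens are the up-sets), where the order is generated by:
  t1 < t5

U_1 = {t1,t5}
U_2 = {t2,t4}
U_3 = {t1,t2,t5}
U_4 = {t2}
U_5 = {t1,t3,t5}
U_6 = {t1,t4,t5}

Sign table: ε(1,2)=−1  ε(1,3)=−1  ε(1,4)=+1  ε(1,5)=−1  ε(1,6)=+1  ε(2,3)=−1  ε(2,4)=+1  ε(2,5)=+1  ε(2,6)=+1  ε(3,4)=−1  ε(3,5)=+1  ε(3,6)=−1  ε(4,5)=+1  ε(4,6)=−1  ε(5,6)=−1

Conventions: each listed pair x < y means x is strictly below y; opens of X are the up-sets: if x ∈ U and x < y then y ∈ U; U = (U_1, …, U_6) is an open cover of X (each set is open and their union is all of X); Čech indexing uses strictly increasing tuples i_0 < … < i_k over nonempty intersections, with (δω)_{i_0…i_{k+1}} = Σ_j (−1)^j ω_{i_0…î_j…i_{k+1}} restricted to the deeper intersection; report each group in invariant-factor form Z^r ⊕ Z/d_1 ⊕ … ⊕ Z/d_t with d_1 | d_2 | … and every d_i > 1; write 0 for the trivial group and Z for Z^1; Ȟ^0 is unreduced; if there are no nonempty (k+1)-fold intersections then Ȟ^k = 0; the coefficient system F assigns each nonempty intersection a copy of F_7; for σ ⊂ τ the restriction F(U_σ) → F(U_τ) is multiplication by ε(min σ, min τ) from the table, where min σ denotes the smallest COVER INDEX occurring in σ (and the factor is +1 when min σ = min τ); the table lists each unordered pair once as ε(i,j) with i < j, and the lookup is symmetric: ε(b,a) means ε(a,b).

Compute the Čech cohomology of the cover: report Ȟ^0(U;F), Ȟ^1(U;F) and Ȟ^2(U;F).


cover nerve:
  U13={t1,t5} U15={t1,t5} U16={t1,t5} U23={t2} U24={t2} U26={t4} U34={t2} U35={t1,t5} U36={t1,t5} U56={t1,t5}
  U135={t1,t5} U136={t1,t5} U156={t1,t5} U234={t2} U356={t1,t5}
  U1356={t1,t5}
C dims 6,10,5,1; δ0: rk_F7 5; δ1: rk_F7 4; δ2: rk_F7 1
Ȟ^0: (6−5)−0=1 ⇒ Z/7
Ȟ^1: (10−4)−5=1 ⇒ Z/7
Ȟ^2: (5−1)−4=0 ⇒ 0

Ȟ^0 ≅ Z/7, Ȟ^1 ≅ Z/7 and Ȟ^2 ≅ 0


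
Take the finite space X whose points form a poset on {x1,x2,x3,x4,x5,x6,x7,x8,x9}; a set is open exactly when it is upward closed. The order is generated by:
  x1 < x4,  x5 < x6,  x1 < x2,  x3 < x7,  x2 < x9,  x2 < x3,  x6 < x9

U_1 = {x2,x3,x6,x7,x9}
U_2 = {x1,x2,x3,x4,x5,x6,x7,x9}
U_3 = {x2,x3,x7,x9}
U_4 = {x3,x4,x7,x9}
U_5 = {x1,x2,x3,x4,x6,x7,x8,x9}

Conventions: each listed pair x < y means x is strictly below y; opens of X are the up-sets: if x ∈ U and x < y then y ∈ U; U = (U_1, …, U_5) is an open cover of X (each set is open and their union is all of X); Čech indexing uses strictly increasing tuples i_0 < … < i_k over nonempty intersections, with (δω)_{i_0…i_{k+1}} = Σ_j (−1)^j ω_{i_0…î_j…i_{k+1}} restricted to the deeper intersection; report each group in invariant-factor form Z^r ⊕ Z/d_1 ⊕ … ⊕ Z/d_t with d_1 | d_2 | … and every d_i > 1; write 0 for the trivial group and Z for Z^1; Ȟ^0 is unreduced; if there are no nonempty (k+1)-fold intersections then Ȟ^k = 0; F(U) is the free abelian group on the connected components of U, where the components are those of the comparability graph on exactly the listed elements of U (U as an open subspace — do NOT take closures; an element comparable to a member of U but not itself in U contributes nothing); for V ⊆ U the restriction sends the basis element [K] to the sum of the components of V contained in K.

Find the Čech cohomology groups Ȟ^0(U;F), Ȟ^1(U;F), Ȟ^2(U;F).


Ȟ^0 = Z^2, Ȟ^1 = 0, Ȟ^2 = 0

nonempty overlaps:
  U12={x2,x3,x6,x7,x9} U13={x2,x3,x7,x9} U14={x3,x7,x9} U15={x2,x3,x6,x7,x9} U23={x2,x3,x7,x9} U24={x3,x4,x7,x9} U25={x1,x2,x3,x4,x6,x7,x9} U34={x3,x7,x9} U35={x2,x3,x7,x9} U45={x3,x4,x7,x9}
  U123={x2,x3,x7,x9} U124={x3,x7,x9} U125={x2,x3,x6,x7,x9} U134={x3,x7,x9} U135={x2,x3,x7,x9} U145={x3,x7,x9} U234={x3,x7,x9} U235={x2,x3,x7,x9} U245={x3,x4,x7,x9} U345={x3,x7,x9}
  U1234={x3,x7,x9} U1235={x2,x3,x7,x9} U1245={x3,x7,x9} U1345={x3,x7,x9} U2345={x3,x7,x9}
  U12345={x3,x7,x9}
components per intersection:
  U1: {x2,x3,x6,x7,x9}
  U2: {x1,x2,x3,x4,x5,x6,x7,x9}
  U3: {x2,x3,x7,x9}
  U4: {x3,x7} {x4} {x9}
  U5: {x1,x2,x3,x4,x6,x7,x9} {x8}
  U12: {x2,x3,x6,x7,x9}
  U13: {x2,x3,x7,x9}
  U14: {x3,x7} {x9}
  U15: {x2,x3,x6,x7,x9}
  U23: {x2,x3,x7,x9}
  U24: {x3,x7} {x4} {x9}
  U25: {x1,x2,x3,x4,x6,x7,x9}
  U34: {x3,x7} {x9}
  U35: {x2,x3,x7,x9}
  U45: {x3,x7} {x4} {x9}
  U123: {x2,x3,x7,x9}
  U124: {x3,x7} {x9}
  U125: {x2,x3,x6,x7,x9}
  U134: {x3,x7} {x9}
  U135: {x2,x3,x7,x9}
  U145: {x3,x7} {x9}
  U234: {x3,x7} {x9}
  U235: {x2,x3,x7,x9}
  U245: {x3,x7} {x4} {x9}
  U345: {x3,x7} {x9}
  U1234: {x3,x7} {x9}
  U1235: {x2,x3,x7,x9}
  U1245: {x3,x7} {x9}
  U1345: {x3,x7} {x9}
  U2345: {x3,x7} {x9}
  U12345: {x3,x7} {x9}
C dims 8,16,17,9; δ0: rk 6, SNF 1^6; δ1: rk 10, SNF 1^10; δ2: rk 7, SNF 1^7
degree 0: 8−6−0 = 2 → Ȟ^0 ≅ Z^2
degree 1: 16−10−6 = 0 → Ȟ^1 ≅ 0
degree 2: 17−7−10 = 0 → Ȟ^2 ≅ 0


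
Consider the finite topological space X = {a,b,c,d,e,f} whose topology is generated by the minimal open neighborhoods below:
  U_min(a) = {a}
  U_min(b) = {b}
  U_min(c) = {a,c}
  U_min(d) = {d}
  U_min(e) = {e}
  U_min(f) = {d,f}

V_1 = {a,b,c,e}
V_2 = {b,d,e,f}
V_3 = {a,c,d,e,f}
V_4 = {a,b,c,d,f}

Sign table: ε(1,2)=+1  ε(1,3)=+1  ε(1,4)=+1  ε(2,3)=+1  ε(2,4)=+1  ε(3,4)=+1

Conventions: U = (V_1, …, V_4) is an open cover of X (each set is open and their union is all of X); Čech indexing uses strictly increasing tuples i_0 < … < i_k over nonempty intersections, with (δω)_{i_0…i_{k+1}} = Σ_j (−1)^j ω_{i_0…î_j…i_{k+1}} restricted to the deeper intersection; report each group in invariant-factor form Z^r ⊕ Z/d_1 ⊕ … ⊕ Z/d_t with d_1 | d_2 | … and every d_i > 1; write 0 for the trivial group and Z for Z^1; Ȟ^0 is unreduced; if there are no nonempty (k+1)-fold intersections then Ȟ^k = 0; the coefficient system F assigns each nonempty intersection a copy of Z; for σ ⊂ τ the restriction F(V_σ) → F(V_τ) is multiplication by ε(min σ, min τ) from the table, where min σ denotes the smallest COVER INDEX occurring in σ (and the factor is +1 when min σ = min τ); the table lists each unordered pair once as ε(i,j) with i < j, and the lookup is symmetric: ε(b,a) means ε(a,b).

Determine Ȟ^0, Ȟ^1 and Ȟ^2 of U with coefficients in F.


nonempty intersections:
  V12={b,e} V13={a,c,e} V14={a,b,c} V23={d,e,f} V24={b,d,f} V34={a,c,d,f}
  V123={e} V124={b} V134={a,c} V234={d,f}
C dims 4,6,4; δ0: rk 3, SNF 1^3; δ1: rk 3, SNF 1^3
Ȟ^0: (4−3)−0=1 ⇒ Z
Ȟ^1: (6−3)−3=0 ⇒ 0
Ȟ^2: (4−0)−3=1 ⇒ Z

Ȟ^0 = Z, Ȟ^1 = 0, Ȟ^2 = Z


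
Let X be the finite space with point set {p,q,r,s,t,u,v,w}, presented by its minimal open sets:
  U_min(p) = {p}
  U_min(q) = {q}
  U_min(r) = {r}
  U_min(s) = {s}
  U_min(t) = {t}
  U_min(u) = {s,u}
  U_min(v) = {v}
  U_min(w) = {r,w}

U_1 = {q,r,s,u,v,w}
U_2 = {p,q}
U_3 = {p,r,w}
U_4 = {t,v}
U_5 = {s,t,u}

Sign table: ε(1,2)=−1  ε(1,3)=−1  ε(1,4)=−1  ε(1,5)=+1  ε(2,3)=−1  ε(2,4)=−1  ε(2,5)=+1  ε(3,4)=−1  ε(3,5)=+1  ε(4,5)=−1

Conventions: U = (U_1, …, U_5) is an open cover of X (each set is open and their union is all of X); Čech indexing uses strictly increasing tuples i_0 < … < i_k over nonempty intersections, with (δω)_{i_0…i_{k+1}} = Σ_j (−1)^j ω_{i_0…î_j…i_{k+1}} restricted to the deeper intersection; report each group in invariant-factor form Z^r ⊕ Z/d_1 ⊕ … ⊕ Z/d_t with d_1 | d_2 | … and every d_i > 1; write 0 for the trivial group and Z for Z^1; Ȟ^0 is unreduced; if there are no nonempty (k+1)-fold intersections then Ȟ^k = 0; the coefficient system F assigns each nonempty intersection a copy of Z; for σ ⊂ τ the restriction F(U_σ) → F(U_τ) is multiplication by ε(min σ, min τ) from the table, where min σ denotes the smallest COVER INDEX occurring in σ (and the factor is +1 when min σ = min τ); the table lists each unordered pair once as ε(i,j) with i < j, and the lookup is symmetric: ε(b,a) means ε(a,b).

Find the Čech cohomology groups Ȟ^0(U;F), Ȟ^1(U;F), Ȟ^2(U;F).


Ȟ^0(U;F) ≅ 0,  Ȟ^1(U;F) ≅ Z ⊕ Z/2,  Ȟ^2(U;F) ≅ 0

nerve simplices:
  U12={q} U13={r,w} U14={v} U15={s,u} U23={p} U45={t}
C dims 5,6; δ0: rk 5, SNF 1^4·2
degree 0: 5−5−0 = 0 → Ȟ^0 ≅ 0
degree 1: 6−0−5 = 1 plus torsion [2] → Ȟ^1 ≅ Z ⊕ Z/2
degree 2: 0−0−0 = 0 → Ȟ^2 ≅ 0


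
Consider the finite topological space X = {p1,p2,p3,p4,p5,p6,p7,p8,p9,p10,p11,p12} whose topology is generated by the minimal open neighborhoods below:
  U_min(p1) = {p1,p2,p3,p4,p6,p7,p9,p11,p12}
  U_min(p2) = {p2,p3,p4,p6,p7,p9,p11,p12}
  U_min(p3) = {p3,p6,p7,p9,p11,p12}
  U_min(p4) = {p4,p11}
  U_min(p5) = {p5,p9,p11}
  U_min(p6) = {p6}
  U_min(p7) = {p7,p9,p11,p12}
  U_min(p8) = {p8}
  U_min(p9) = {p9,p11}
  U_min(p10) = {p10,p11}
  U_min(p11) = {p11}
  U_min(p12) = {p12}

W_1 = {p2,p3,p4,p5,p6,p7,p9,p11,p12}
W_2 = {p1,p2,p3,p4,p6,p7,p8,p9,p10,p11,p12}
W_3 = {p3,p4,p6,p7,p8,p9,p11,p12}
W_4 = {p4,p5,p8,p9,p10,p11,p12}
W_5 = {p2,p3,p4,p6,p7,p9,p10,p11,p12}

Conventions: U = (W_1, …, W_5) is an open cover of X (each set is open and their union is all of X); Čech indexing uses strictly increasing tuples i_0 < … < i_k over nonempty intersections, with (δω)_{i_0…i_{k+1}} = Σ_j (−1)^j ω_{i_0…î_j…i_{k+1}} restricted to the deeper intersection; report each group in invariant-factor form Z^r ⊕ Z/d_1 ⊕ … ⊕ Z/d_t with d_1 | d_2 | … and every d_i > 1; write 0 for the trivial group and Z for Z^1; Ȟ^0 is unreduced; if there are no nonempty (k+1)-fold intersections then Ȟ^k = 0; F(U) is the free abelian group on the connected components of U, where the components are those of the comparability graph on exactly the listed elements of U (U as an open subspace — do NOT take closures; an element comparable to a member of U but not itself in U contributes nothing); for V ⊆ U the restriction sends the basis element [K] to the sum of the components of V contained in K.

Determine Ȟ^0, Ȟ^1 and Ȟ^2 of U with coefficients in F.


nerve of the cover:
  W12={p2,p3,p4,p6,p7,p9,p11,p12} W13={p3,p4,p6,p7,p9,p11,p12} W14={p4,p5,p9,p11,p12} W15={p2,p3,p4,p6,p7,p9,p11,p12} W23={p3,p4,p6,p7,p8,p9,p11,p12} W24={p4,p8,p9,p10,p11,p12} W25={p2,p3,p4,p6,p7,p9,p10,p11,p12} W34={p4,p8,p9,p11,p12} W35={p3,p4,p6,p7,p9,p11,p12} W45={p4,p9,p10,p11,p12}
  W123={p3,p4,p6,p7,p9,p11,p12} W124={p4,p9,p11,p12} W125={p2,p3,p4,p6,p7,p9,p11,p12} W134={p4,p9,p11,p12} W135={p3,p4,p6,p7,p9,p11,p12} W145={p4,p9,p11,p12} W234={p4,p8,p9,p11,p12} W235={p3,p4,p6,p7,p9,p11,p12} W245={p4,p9,p10,p11,p12} W345={p4,p9,p11,p12}
  W1234={p4,p9,p11,p12} W1235={p3,p4,p6,p7,p9,p11,p12} W1245={p4,p9,p11,p12} W1345={p4,p9,p11,p12} W2345={p4,p9,p11,p12}
  W12345={p4,p9,p11,p12}
components per intersection:
  W1: {p2,p3,p4,p5,p6,p7,p9,p11,p12}
  W2: {p1,p2,p3,p4,p6,p7,p9,p10,p11,p12} {p8}
  W3: {p3,p4,p6,p7,p9,p11,p12} {p8}
  W4: {p4,p5,p9,p10,p11} {p8} {p12}
  W5: {p2,p3,p4,p6,p7,p9,p10,p11,p12}
  W12: {p2,p3,p4,p6,p7,p9,p11,p12}
  W13: {p3,p4,p6,p7,p9,p11,p12}
  W14: {p4,p5,p9,p11} {p12}
  W15: {p2,p3,p4,p6,p7,p9,p11,p12}
  W23: {p3,p4,p6,p7,p9,p11,p12} {p8}
  W24: {p4,p9,p10,p11} {p8} {p12}
  W25: {p2,p3,p4,p6,p7,p9,p10,p11,p12}
  W34: {p4,p9,p11} {p8} {p12}
  W35: {p3,p4,p6,p7,p9,p11,p12}
  W45: {p4,p9,p10,p11} {p12}
  W123: {p3,p4,p6,p7,p9,p11,p12}
  W124: {p4,p9,p11} {p12}
  W125: {p2,p3,p4,p6,p7,p9,p11,p12}
  W134: {p4,p9,p11} {p12}
  W135: {p3,p4,p6,p7,p9,p11,p12}
  W145: {p4,p9,p11} {p12}
  W234: {p4,p9,p11} {p8} {p12}
  W235: {p3,p4,p6,p7,p9,p11,p12}
  W245: {p4,p9,p10,p11} {p12}
  W345: {p4,p9,p11} {p12}
  W1234: {p4,p9,p11} {p12}
  W1235: {p3,p4,p6,p7,p9,p11,p12}
  W1245: {p4,p9,p11} {p12}
  W1345: {p4,p9,p11} {p12}
  W2345: {p4,p9,p11} {p12}
  W12345: {p4,p9,p11} {p12}
C dims 9,17,17,9; δ0: rk 7, SNF 1^7; δ1: rk 10, SNF 1^10; δ2: rk 7, SNF 1^7
Ȟ^0 = (9 − 7) − 0 = 2, so Ȟ^0 ≅ Z^2
Ȟ^1 = (17 − 10) − 7 = 0, so Ȟ^1 ≅ 0
Ȟ^2 = (17 − 7) − 10 = 0, so Ȟ^2 ≅ 0

Ȟ^0 ≅ Z^2, Ȟ^1 ≅ 0, Ȟ^2 ≅ 0
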